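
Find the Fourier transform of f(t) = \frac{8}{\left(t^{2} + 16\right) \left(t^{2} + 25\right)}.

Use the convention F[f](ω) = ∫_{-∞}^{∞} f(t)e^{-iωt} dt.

F(ω) = \frac{2 \pi \left(5 e^{\left|{\omega}\right|} - 4\right) e^{- 5 \left|{\omega}\right|}}{45}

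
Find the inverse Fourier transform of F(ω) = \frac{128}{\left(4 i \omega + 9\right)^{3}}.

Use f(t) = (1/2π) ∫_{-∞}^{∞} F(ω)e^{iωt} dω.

f(t) = t^{2} e^{- \frac{9 t}{4}} u\left(t\right)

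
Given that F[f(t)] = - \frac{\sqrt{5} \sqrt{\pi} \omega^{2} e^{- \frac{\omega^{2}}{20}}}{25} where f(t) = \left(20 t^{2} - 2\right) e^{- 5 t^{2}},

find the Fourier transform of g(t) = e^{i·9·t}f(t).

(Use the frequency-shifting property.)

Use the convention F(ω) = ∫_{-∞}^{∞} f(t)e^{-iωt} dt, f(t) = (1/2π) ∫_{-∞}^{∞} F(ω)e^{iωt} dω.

F[g](ω) = - \frac{\sqrt{5} \sqrt{\pi} \left(\omega - 9\right)^{2} e^{- \frac{\left(\omega - 9\right)^{2}}{20}}}{25}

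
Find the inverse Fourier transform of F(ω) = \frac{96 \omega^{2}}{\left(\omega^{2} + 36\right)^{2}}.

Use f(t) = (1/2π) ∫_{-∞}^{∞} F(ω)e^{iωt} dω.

f(t) = 4 \left(1 - 6 \left|{t}\right|\right) e^{- 6 \left|{t}\right|}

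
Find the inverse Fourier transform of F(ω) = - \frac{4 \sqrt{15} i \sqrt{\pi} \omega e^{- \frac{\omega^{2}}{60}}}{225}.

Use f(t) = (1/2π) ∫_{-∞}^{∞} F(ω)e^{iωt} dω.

f(t) = 8 t e^{- 15 t^{2}}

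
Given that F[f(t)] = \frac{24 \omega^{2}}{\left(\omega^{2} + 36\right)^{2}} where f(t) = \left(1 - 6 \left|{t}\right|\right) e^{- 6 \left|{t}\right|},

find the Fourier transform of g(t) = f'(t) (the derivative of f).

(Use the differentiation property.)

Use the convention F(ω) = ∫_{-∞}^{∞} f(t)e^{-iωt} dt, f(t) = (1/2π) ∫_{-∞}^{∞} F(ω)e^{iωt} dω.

F[g](ω) = \frac{24 i \omega^{3}}{\left(\omega^{2} + 36\right)^{2}}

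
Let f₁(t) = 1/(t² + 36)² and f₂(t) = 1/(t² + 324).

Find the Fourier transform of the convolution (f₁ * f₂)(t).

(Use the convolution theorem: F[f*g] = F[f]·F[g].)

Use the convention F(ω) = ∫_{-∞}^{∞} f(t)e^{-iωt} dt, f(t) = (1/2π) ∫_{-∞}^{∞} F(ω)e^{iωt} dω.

F[f₁*f₂](ω) = \frac{\pi^{2} \left(6 \left|{\omega}\right| + 1\right) e^{- 24 \left|{\omega}\right|}}{7776}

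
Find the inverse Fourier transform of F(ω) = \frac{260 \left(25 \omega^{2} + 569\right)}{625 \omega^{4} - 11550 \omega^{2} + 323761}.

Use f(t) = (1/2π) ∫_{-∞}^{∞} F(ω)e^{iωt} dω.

f(t) = 2 e^{- \frac{13 \left|{t}\right|}{5}} \cos{\left(4 \left|{t}\right| \right)}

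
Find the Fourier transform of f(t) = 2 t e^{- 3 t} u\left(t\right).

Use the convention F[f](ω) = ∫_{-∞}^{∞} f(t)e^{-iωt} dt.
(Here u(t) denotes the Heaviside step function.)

F(ω) = \frac{2}{\left(i \omega + 3\right)^{2}}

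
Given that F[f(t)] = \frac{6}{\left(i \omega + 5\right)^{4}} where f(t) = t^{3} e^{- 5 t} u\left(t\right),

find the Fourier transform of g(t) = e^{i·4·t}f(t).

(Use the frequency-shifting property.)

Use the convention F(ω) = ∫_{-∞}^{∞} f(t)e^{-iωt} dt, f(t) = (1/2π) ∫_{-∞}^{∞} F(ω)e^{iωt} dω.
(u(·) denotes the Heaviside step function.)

F[g](ω) = \frac{6}{\left(i \left(\omega - 4\right) + 5\right)^{4}}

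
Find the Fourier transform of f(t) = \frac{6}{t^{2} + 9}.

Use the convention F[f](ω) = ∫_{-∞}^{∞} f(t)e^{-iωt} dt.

F(ω) = 2 \pi e^{- 3 \left|{\omega}\right|}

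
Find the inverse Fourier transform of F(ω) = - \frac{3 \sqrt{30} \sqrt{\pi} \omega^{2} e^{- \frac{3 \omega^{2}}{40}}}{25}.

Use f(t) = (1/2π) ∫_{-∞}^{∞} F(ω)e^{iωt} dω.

f(t) = 4 \left(\frac{40 t^{2}}{3} - 2\right) e^{- \frac{10 t^{2}}{3}}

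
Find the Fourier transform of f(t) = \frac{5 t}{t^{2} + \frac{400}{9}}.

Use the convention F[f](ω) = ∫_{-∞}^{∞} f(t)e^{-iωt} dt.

F(ω) = - 5 i \pi e^{- \frac{20 \left|{\omega}\right|}{3}} \operatorname{sign}{\left(\omega \right)}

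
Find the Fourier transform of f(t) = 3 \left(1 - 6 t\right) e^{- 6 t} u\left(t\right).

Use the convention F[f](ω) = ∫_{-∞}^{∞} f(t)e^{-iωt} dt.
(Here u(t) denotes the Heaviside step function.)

F(ω) = \frac{3 i \omega}{- \omega^{2} + 12 i \omega + 36}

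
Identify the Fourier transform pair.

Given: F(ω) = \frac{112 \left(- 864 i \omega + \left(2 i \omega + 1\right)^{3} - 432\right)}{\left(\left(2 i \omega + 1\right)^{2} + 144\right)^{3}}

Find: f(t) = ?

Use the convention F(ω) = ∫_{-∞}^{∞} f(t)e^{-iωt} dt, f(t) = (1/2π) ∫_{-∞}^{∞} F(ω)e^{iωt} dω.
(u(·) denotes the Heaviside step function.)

f(t) = 7 t^{2} e^{- \frac{t}{2}} \cos{\left(6 t \right)} u\left(t\right)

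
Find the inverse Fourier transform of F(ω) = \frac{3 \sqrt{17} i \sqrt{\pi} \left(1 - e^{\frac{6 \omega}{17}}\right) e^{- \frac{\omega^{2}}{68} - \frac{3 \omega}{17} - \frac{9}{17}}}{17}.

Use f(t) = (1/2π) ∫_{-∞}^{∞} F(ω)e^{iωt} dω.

f(t) = 6 e^{- 17 t^{2}} \sin{\left(6 t \right)}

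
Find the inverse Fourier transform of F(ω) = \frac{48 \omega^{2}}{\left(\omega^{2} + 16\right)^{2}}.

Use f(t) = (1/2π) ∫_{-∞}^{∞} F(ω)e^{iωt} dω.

f(t) = 3 \left(1 - 4 \left|{t}\right|\right) e^{- 4 \left|{t}\right|}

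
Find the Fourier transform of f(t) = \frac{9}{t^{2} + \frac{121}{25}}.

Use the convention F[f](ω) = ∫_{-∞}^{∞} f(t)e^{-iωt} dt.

F(ω) = \frac{45 \pi e^{- \frac{11 \left|{\omega}\right|}{5}}}{11}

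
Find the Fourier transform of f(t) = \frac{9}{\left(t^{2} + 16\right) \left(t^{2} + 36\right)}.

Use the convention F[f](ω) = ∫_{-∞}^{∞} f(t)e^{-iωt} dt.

F(ω) = \frac{3 \pi \left(3 e^{2 \left|{\omega}\right|} - 2\right) e^{- 6 \left|{\omega}\right|}}{80}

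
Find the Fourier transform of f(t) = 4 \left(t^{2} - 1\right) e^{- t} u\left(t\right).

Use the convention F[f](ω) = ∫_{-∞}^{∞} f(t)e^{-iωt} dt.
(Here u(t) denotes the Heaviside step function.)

F(ω) = \frac{4 \left(2 i \omega - \left(i \omega + 1\right)^{3} + 2\right)}{\left(i \omega + 1\right)^{4}}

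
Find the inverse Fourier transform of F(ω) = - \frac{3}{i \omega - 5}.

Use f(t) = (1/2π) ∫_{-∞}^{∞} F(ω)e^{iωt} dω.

f(t) = 3 e^{5 t} u\left(- t\right)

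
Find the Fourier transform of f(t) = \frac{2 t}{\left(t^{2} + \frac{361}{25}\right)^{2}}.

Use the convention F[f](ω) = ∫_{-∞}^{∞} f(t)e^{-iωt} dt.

F(ω) = - \frac{5 i \pi \omega e^{- \frac{19 \left|{\omega}\right|}{5}}}{19}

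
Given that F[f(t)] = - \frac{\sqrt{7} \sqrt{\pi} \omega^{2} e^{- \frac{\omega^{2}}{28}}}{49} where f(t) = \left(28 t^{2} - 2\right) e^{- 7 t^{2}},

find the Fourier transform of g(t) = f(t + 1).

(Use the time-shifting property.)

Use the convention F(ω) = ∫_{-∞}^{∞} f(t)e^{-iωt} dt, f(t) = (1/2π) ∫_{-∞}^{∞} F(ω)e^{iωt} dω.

F[g](ω) = - \frac{\sqrt{7} \sqrt{\pi} \omega^{2} e^{- \omega \left(\frac{\omega}{28} - i\right)}}{49}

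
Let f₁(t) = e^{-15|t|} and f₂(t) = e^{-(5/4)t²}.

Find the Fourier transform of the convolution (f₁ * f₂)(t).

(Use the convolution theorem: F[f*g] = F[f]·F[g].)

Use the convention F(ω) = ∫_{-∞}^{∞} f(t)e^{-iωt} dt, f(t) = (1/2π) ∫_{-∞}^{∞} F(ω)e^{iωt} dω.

F[f₁*f₂](ω) = \frac{12 \sqrt{5} \sqrt{\pi} e^{- \frac{\omega^{2}}{5}}}{\omega^{2} + 225}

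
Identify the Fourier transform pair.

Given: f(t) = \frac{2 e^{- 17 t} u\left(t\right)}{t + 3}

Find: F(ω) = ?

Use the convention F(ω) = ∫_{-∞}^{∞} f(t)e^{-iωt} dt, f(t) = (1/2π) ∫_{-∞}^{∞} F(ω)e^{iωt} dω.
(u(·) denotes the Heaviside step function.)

F(ω) = 2 e^{3 i \omega + 51} \operatorname{E}_{1}\left(3 i \omega + 51\right)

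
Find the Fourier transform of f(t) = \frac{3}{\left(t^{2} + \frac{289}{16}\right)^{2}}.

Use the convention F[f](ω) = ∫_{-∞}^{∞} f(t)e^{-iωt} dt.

F(ω) = \frac{24 \pi \left(17 \left|{\omega}\right| + 4\right) e^{- \frac{17 \left|{\omega}\right|}{4}}}{4913}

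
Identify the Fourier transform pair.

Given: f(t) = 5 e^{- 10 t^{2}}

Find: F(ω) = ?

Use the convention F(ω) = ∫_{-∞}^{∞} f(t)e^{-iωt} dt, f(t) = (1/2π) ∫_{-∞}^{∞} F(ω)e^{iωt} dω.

F(ω) = \frac{\sqrt{10} \sqrt{\pi} e^{- \frac{\omega^{2}}{40}}}{2}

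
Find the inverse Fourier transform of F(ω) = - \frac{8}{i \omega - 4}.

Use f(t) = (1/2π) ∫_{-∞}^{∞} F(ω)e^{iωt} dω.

f(t) = 8 e^{4 t} u\left(- t\right)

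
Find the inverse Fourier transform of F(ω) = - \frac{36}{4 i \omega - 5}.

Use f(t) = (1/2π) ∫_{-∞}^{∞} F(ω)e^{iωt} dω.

f(t) = 9 e^{\frac{5 t}{4}} u\left(- t\right)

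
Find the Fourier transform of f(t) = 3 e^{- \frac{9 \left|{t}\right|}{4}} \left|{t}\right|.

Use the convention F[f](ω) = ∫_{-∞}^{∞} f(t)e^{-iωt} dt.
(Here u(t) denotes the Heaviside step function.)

F(ω) = \frac{96 \left(81 - 16 \omega^{2}\right)}{\left(16 \omega^{2} + 81\right)^{2}}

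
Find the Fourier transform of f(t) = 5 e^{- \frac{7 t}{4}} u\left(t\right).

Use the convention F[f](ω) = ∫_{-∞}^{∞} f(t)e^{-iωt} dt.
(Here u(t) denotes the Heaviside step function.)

F(ω) = \frac{20}{4 i \omega + 7}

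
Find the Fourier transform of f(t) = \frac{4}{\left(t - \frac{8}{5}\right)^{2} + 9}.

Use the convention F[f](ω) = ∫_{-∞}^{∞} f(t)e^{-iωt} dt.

F(ω) = \frac{4 \pi e^{- \frac{8 i \omega}{5} - 3 \left|{\omega}\right|}}{3}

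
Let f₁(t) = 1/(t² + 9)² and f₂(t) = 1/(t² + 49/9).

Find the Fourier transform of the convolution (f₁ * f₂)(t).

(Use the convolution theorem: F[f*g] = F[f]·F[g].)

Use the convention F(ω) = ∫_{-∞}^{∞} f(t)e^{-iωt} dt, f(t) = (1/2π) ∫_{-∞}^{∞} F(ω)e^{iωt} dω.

F[f₁*f₂](ω) = \frac{\pi^{2} \left(3 \left|{\omega}\right| + 1\right) e^{- \frac{16 \left|{\omega}\right|}{3}}}{126}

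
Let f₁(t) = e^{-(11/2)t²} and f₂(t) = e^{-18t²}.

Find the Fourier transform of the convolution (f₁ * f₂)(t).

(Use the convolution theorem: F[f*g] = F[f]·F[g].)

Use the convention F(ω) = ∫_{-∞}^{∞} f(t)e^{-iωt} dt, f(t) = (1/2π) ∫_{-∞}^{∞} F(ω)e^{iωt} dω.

F[f₁*f₂](ω) = \frac{\sqrt{11} \pi e^{- \frac{47 \omega^{2}}{792}}}{33}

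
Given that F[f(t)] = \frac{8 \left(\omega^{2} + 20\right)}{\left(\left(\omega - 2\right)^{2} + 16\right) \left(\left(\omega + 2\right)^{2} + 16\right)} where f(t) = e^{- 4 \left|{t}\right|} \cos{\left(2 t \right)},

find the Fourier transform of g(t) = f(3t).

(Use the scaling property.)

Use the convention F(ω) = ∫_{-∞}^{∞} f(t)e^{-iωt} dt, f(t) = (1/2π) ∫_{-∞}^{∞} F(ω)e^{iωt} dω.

F[g](ω) = \frac{24 \left(\omega^{2} + 180\right)}{\omega^{4} + 216 \omega^{2} + 32400}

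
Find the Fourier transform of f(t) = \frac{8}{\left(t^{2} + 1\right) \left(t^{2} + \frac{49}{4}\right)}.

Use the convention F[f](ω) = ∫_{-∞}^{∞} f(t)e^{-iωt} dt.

F(ω) = \frac{32 \pi e^{- \left|{\omega}\right|}}{45} - \frac{64 \pi e^{- \frac{7 \left|{\omega}\right|}{2}}}{315}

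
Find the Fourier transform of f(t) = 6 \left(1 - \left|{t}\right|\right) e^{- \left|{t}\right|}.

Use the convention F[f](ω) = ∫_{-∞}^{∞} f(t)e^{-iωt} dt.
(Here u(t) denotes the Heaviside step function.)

F(ω) = \frac{24 \omega^{2}}{\left(\omega^{2} + 1\right)^{2}}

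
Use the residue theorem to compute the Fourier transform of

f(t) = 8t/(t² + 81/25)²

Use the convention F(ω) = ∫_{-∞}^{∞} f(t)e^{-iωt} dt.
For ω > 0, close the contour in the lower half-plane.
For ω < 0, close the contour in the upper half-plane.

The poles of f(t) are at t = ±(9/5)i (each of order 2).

Let g(z) = f(z)e^{-iωz}; for large |z| the factor e^{-iωz} decays in the lower half-plane when ω > 0 and in the upper half-plane when ω < 0.

Case ω > 0 (lower half-plane, clockwise contour ⇒ F(ω) = -2πi·ΣRes):
  Res_{z = - \frac{9 i}{5}} g(z) = \frac{10 \omega e^{- \frac{9 \omega}{5}}}{9} (pole of order 2)
  F(ω) = -2πi·ΣRes = - \frac{20 i \pi \omega e^{- \frac{9 \omega}{5}}}{9}

Case ω < 0 (upper half-plane, counterclockwise contour ⇒ F(ω) = +2πi·ΣRes):
  Res_{z = \frac{9 i}{5}} g(z) = - \frac{10 \omega e^{\frac{9 \omega}{5}}}{9} (pole of order 2)
  F(ω) = 2πi·ΣRes = - \frac{20 i \pi \omega e^{\frac{9 \omega}{5}}}{9}

Both cases combine into a single formula in |ω|:

F(ω) = - \frac{20 i \pi \omega e^{- \frac{9 \left|{\omega}\right|}{5}}}{9}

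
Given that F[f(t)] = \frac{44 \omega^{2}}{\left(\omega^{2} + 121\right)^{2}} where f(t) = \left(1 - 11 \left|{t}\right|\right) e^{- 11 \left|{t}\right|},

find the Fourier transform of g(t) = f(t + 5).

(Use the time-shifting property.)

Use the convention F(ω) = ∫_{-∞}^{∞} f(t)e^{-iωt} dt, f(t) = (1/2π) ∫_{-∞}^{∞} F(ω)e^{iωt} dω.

F[g](ω) = \frac{44 \omega^{2} e^{5 i \omega}}{\left(\omega^{2} + 121\right)^{2}}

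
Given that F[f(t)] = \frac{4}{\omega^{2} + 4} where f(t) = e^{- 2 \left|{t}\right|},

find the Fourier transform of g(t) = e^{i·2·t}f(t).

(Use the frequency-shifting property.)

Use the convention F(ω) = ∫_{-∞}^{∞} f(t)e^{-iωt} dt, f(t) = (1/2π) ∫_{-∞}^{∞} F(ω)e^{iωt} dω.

F[g](ω) = \frac{4}{\left(\omega - 2\right)^{2} + 4}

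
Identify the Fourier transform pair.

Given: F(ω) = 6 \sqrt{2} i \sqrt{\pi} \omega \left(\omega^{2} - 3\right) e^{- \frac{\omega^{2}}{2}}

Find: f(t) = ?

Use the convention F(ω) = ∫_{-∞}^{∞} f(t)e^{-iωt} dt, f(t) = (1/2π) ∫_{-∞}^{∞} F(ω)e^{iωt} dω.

f(t) = 6 t^{3} e^{- \frac{t^{2}}{2}}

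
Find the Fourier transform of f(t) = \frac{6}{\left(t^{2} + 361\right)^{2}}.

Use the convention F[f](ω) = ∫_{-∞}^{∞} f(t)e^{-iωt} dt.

F(ω) = \frac{3 \pi \left(19 \left|{\omega}\right| + 1\right) e^{- 19 \left|{\omega}\right|}}{6859}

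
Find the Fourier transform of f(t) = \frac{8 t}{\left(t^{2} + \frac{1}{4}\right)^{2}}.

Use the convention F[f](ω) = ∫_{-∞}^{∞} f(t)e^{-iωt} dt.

F(ω) = - 8 i \pi \omega e^{- \frac{\left|{\omega}\right|}{2}}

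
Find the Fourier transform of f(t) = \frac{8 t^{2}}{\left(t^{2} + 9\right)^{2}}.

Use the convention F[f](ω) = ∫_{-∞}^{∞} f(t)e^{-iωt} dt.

F(ω) = \frac{4 \pi \left(1 - 3 \left|{\omega}\right|\right) e^{- 3 \left|{\omega}\right|}}{3}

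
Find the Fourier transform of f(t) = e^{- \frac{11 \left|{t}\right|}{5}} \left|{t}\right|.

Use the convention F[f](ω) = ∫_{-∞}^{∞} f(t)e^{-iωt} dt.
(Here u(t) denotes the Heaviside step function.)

F(ω) = \frac{50 \left(121 - 25 \omega^{2}\right)}{\left(25 \omega^{2} + 121\right)^{2}}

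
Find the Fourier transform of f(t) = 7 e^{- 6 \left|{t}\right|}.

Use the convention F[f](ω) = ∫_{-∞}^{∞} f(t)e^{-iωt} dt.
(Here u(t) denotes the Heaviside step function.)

F(ω) = \frac{84}{\omega^{2} + 36}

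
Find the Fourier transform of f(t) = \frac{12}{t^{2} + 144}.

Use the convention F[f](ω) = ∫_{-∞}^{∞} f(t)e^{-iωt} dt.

F(ω) = \pi e^{- 12 \left|{\omega}\right|}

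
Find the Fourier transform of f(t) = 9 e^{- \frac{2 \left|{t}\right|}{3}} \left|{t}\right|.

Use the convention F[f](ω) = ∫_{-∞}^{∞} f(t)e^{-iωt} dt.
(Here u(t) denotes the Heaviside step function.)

F(ω) = \frac{162 \left(4 - 9 \omega^{2}\right)}{\left(9 \omega^{2} + 4\right)^{2}}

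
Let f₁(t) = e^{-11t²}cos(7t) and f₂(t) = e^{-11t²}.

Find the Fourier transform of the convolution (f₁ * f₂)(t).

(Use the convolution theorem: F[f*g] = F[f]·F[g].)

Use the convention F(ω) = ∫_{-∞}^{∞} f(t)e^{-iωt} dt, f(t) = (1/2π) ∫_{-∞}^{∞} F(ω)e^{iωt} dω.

F[f₁*f₂](ω) = \frac{\pi \left(e^{\frac{7 \omega}{11}} + 1\right) e^{- \frac{\omega^{2}}{22} - \frac{7 \omega}{22} - \frac{49}{44}}}{22}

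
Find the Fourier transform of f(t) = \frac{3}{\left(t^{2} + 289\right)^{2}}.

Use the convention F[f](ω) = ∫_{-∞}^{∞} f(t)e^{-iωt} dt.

F(ω) = \frac{3 \pi \left(17 \left|{\omega}\right| + 1\right) e^{- 17 \left|{\omega}\right|}}{9826}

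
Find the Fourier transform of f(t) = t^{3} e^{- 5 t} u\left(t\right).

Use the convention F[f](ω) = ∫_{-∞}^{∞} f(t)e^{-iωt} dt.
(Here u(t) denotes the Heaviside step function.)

F(ω) = \frac{6}{\left(i \omega + 5\right)^{4}}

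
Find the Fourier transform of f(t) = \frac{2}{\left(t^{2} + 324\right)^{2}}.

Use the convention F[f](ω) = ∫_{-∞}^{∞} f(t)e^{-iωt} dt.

F(ω) = \frac{\pi \left(18 \left|{\omega}\right| + 1\right) e^{- 18 \left|{\omega}\right|}}{5832}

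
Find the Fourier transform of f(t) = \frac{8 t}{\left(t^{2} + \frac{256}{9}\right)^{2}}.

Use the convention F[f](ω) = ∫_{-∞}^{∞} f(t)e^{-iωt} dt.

F(ω) = - \frac{3 i \pi \omega e^{- \frac{16 \left|{\omega}\right|}{3}}}{4}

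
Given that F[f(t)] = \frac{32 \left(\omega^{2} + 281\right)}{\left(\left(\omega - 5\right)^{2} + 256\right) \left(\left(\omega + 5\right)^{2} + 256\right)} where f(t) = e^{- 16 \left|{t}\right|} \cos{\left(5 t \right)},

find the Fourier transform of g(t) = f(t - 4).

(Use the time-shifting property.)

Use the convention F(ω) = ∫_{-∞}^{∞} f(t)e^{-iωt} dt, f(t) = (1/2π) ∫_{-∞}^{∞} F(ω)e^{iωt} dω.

F[g](ω) = \frac{32 \left(\omega^{2} + 281\right) e^{- 4 i \omega}}{\omega^{4} + 462 \omega^{2} + 78961}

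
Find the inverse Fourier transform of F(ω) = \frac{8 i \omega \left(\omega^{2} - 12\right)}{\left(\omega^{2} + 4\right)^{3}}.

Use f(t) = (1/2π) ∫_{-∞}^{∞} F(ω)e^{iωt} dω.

f(t) = 2 t e^{- 2 \left|{t}\right|} \left|{t}\right|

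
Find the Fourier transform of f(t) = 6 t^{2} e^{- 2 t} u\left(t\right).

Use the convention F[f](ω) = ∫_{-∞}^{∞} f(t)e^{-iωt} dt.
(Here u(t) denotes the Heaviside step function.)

F(ω) = \frac{12}{\left(i \omega + 2\right)^{3}}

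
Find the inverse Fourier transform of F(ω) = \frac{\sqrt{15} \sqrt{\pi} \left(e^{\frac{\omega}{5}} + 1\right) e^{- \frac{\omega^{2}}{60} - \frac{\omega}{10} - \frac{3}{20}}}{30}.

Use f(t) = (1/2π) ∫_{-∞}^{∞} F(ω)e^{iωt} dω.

f(t) = e^{- 15 t^{2}} \cos{\left(3 t \right)}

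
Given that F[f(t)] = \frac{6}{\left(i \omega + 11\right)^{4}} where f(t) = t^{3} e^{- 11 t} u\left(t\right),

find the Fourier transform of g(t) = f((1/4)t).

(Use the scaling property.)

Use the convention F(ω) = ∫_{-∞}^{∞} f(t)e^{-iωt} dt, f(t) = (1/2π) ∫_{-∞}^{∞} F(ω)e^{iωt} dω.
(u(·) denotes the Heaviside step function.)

F[g](ω) = \frac{24}{\left(4 i \omega + 11\right)^{4}}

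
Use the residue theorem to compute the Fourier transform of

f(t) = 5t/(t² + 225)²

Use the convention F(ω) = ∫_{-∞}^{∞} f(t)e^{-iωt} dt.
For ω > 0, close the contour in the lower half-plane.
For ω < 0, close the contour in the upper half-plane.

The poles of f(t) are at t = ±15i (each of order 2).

Let g(z) = f(z)e^{-iωz}; for large |z| the factor e^{-iωz} decays in the lower half-plane when ω > 0 and in the upper half-plane when ω < 0.

Case ω > 0 (lower half-plane, clockwise contour ⇒ F(ω) = -2πi·ΣRes):
  Res_{z = - 15 i} g(z) = \frac{\omega e^{- 15 \omega}}{12} (pole of order 2)
  F(ω) = -2πi·ΣRes = - \frac{i \pi \omega e^{- 15 \omega}}{6}

Case ω < 0 (upper half-plane, counterclockwise contour ⇒ F(ω) = +2πi·ΣRes):
  Res_{z = 15 i} g(z) = - \frac{\omega e^{15 \omega}}{12} (pole of order 2)
  F(ω) = 2πi·ΣRes = - \frac{i \pi \omega e^{15 \omega}}{6}

Both cases combine into a single formula in |ω|:

F(ω) = - \frac{i \pi \omega e^{- 15 \left|{\omega}\right|}}{6}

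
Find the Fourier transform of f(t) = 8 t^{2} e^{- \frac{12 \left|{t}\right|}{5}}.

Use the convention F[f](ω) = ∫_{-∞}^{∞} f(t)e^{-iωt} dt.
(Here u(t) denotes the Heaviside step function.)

F(ω) = \frac{144000 \left(48 - 25 \omega^{2}\right)}{\left(25 \omega^{2} + 144\right)^{3}}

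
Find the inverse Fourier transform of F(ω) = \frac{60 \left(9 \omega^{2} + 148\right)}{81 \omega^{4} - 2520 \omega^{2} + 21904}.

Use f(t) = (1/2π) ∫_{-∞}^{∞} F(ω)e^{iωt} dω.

f(t) = 5 e^{- \frac{2 \left|{t}\right|}{3}} \cos{\left(4 \left|{t}\right| \right)}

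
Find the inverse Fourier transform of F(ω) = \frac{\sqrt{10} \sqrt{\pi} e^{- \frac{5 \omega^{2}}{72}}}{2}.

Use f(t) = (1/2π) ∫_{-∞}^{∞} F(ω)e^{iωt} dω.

f(t) = 3 e^{- \frac{18 t^{2}}{5}}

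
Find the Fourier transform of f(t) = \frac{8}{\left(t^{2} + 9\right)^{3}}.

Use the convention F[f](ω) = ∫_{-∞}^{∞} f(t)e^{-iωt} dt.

F(ω) = \frac{\pi \left(3 \omega^{2} + 3 \left|{\omega}\right| + 1\right) e^{- 3 \left|{\omega}\right|}}{81}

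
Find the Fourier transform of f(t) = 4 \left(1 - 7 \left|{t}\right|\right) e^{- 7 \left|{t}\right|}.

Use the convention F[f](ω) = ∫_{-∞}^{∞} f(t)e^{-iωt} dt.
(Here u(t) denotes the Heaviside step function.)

F(ω) = \frac{112 \omega^{2}}{\left(\omega^{2} + 49\right)^{2}}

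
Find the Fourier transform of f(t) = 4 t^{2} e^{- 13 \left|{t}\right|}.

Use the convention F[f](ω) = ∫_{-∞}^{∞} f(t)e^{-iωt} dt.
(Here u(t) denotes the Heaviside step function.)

F(ω) = \frac{208 \left(169 - 3 \omega^{2}\right)}{\left(\omega^{2} + 169\right)^{3}}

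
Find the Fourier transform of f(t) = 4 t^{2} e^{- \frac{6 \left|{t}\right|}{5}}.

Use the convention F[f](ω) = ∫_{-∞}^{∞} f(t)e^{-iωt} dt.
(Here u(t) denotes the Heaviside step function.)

F(ω) = \frac{36000 \left(12 - 25 \omega^{2}\right)}{\left(25 \omega^{2} + 36\right)^{3}}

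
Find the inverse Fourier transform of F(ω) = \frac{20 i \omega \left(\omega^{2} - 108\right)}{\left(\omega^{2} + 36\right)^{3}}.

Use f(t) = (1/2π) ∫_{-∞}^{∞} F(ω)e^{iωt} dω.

f(t) = 5 t e^{- 6 \left|{t}\right|} \left|{t}\right|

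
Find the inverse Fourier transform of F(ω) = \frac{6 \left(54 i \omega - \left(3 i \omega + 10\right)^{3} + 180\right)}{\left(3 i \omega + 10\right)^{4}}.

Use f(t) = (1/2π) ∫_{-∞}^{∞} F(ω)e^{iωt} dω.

f(t) = 2 \left(t^{2} - 1\right) e^{- \frac{10 t}{3}} u\left(t\right)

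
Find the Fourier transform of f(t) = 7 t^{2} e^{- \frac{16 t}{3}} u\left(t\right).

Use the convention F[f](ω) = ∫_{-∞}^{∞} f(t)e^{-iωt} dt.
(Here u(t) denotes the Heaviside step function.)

F(ω) = \frac{378}{\left(3 i \omega + 16\right)^{3}}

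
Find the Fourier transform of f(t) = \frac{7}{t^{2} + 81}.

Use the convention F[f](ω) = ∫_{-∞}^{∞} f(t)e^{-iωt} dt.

F(ω) = \frac{7 \pi e^{- 9 \left|{\omega}\right|}}{9}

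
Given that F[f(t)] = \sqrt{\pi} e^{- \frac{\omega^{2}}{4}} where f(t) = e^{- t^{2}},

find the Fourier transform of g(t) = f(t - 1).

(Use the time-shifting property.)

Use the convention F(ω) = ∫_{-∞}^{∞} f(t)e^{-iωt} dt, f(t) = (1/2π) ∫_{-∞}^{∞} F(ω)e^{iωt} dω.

F[g](ω) = \sqrt{\pi} e^{- \omega \left(\frac{\omega}{4} + i\right)}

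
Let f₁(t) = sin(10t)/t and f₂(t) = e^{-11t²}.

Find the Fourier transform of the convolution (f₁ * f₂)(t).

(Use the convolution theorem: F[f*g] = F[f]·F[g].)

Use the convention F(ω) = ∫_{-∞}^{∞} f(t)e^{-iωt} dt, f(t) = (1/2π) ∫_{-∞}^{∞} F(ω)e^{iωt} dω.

F[f₁*f₂](ω) = \begin{cases} \frac{\sqrt{11} \pi^{\frac{3}{2}} e^{- \frac{\omega^{2}}{44}}}{11} & \text{for}\: \omega > -10 \wedge \omega < 10 \\0 & \text{otherwise} \end{cases}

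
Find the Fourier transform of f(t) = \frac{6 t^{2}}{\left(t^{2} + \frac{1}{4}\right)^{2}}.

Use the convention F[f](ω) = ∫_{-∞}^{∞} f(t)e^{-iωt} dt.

F(ω) = 3 \pi \left(2 - \left|{\omega}\right|\right) e^{- \frac{\left|{\omega}\right|}{2}}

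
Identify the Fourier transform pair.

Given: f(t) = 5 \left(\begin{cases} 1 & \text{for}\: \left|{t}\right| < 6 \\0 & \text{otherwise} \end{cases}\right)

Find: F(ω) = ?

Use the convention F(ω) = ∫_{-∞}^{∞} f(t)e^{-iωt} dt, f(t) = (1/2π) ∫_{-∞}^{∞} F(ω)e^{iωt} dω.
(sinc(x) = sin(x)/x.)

F(ω) = 60 \operatorname{sinc}{\left(6 \omega \right)}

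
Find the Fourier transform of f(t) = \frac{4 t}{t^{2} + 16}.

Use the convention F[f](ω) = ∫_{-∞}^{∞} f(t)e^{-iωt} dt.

F(ω) = - 4 i \pi e^{- 4 \left|{\omega}\right|} \operatorname{sign}{\left(\omega \right)}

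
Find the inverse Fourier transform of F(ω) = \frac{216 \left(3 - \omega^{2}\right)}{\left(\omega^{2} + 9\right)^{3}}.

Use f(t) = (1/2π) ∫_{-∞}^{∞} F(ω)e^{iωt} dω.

f(t) = 6 t^{2} e^{- 3 \left|{t}\right|}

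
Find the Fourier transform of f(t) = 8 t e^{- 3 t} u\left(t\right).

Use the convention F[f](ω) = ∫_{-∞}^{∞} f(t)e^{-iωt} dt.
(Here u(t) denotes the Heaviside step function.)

F(ω) = \frac{8}{\left(i \omega + 3\right)^{2}}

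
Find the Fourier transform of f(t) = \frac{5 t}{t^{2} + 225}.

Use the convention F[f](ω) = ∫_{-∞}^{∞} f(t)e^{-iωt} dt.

F(ω) = - 5 i \pi e^{- 15 \left|{\omega}\right|} \operatorname{sign}{\left(\omega \right)}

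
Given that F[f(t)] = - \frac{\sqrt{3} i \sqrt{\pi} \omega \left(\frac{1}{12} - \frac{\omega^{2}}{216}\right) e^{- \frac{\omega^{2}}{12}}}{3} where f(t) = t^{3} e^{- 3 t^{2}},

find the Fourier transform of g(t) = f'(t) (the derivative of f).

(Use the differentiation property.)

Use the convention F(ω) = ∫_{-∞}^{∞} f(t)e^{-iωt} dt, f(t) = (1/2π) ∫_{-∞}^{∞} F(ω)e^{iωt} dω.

F[g](ω) = \frac{\sqrt{3} \sqrt{\pi} \omega^{2} \left(18 - \omega^{2}\right) e^{- \frac{\omega^{2}}{12}}}{648}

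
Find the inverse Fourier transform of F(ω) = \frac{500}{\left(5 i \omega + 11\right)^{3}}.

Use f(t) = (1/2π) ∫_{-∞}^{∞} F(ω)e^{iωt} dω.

f(t) = 2 t^{2} e^{- \frac{11 t}{5}} u\left(t\right)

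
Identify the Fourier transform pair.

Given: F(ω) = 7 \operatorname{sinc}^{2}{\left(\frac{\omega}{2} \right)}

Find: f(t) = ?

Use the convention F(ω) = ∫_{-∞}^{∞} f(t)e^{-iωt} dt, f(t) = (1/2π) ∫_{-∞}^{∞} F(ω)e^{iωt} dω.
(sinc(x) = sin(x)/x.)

f(t) = 7 \left(\begin{cases} 1 - \left|{t}\right| & \text{for}\: \left|{t}\right| < 1 \\0 & \text{otherwise} \end{cases}\right)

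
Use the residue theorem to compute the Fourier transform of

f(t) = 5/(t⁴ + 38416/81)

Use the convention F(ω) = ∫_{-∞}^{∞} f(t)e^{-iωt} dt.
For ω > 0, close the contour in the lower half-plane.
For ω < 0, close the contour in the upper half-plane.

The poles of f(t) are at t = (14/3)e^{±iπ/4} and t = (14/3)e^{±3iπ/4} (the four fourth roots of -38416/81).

Let g(z) = f(z)e^{-iωz}; for large |z| the factor e^{-iωz} decays in the lower half-plane when ω > 0 and in the upper half-plane when ω < 0.

Case ω > 0 (lower half-plane, clockwise contour ⇒ F(ω) = -2πi·ΣRes):
  Res_{z = - \frac{7 \sqrt{2}}{3} - \frac{7 \sqrt{2} i}{3}} g(z) = \frac{135 \sqrt{2} i \left(1 - i\right) e^{\frac{7 \sqrt{2} \omega \left(-1 + i\right)}{3}}}{21952}
  Res_{z = \frac{7 \sqrt{2}}{3} - \frac{7 \sqrt{2} i}{3}} g(z) = \frac{135 \sqrt{2} i \left(1 + i\right) e^{- \frac{7 \sqrt{2} \omega \left(1 + i\right)}{3}}}{21952}
  F(ω) = -2πi·ΣRes = \frac{135 \sqrt{2} \pi \left(1 - i\right) \left(e^{\frac{14 \sqrt{2} i \omega}{3}} + i\right) e^{- \frac{7 \sqrt{2} \omega \left(1 + i\right)}{3}}}{10976} = \frac{135 \pi e^{- \frac{7 \sqrt{2} \omega}{3}} \sin{\left(\frac{7 \sqrt{2} \omega}{3} + \frac{\pi}{4} \right)}}{2744}

Case ω < 0 (upper half-plane, counterclockwise contour ⇒ F(ω) = +2πi·ΣRes):
  Res_{z = \frac{7 \sqrt{2}}{3} + \frac{7 \sqrt{2} i}{3}} g(z) = \frac{135 \sqrt{2} i \left(-1 + i\right) e^{\frac{7 \sqrt{2} \omega \left(1 - i\right)}{3}}}{21952}
  Res_{z = - \frac{7 \sqrt{2}}{3} + \frac{7 \sqrt{2} i}{3}} g(z) = \frac{135 \sqrt{2} \left(1 - i\right) e^{\frac{7 \sqrt{2} \omega \left(1 + i\right)}{3}}}{21952}
  F(ω) = 2πi·ΣRes = - \frac{135 \sqrt{2} i \pi \left(i \left(1 - i\right) e^{\frac{7 \sqrt{2} \omega \left(1 - i\right)}{3}} - \left(1 - i\right) e^{\frac{7 \sqrt{2} \omega \left(1 + i\right)}{3}}\right)}{10976} = \frac{135 \pi e^{\frac{7 \sqrt{2} \omega}{3}} \cos{\left(\frac{7 \sqrt{2} \omega}{3} + \frac{\pi}{4} \right)}}{2744}

Both cases combine into a single formula in |ω|:

F(ω) = \frac{135 \pi e^{- \frac{7 \sqrt{2} \left|{\omega}\right|}{3}} \sin{\left(\frac{7 \sqrt{2} \left|{\omega}\right|}{3} + \frac{\pi}{4} \right)}}{2744}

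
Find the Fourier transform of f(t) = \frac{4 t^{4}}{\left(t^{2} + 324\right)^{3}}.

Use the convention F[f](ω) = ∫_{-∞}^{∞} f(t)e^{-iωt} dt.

F(ω) = \frac{\pi \left(108 \omega^{2} - 30 \left|{\omega}\right| + 1\right) e^{- 18 \left|{\omega}\right|}}{12}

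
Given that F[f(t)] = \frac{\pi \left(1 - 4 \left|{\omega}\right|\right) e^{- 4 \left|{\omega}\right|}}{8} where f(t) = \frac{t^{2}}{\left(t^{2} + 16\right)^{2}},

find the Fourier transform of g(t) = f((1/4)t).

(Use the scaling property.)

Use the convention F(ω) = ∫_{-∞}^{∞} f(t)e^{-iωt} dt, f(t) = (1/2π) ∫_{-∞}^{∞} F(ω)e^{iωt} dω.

F[g](ω) = \frac{\pi \left(1 - 16 \left|{\omega}\right|\right) e^{- 16 \left|{\omega}\right|}}{2}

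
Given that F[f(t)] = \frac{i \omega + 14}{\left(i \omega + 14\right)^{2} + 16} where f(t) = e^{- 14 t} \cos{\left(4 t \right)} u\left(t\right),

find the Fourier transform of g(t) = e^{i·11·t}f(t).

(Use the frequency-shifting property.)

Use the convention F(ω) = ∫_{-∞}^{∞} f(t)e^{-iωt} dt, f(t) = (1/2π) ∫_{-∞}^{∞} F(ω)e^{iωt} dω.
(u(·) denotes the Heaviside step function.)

F[g](ω) = \frac{i \left(\omega - 11\right) + 14}{\left(i \left(\omega - 11\right) + 14\right)^{2} + 16}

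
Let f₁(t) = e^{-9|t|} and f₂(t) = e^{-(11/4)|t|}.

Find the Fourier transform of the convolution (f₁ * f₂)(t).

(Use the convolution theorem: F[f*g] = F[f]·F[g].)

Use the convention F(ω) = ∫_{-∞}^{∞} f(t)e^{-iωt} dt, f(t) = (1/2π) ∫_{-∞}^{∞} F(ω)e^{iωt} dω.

F[f₁*f₂](ω) = \frac{1584}{\left(\omega^{2} + 81\right) \left(16 \omega^{2} + 121\right)}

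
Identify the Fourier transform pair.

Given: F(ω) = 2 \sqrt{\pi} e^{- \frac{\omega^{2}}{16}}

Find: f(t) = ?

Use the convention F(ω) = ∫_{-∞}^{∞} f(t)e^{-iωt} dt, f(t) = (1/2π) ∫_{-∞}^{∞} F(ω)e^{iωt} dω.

f(t) = 4 e^{- 4 t^{2}}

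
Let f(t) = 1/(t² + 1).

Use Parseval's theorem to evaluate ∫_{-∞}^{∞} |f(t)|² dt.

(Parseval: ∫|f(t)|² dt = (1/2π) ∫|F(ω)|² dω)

∫|f(t)|² dt = \frac{\pi}{2}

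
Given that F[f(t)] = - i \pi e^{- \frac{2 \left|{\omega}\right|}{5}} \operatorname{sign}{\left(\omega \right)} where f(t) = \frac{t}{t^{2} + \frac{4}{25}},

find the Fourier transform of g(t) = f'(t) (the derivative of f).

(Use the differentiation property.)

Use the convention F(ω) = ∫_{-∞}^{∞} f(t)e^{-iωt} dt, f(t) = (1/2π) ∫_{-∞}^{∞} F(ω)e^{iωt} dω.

F[g](ω) = \pi \omega e^{- \frac{2 \left|{\omega}\right|}{5}} \operatorname{sign}{\left(\omega \right)}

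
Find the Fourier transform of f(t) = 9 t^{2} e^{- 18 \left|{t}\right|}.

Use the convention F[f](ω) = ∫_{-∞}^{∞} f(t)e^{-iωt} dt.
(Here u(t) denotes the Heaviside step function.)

F(ω) = \frac{1944 \left(108 - \omega^{2}\right)}{\left(\omega^{2} + 324\right)^{3}}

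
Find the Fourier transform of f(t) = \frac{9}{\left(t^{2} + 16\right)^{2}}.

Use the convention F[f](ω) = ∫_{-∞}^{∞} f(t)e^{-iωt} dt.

F(ω) = \frac{9 \pi \left(4 \left|{\omega}\right| + 1\right) e^{- 4 \left|{\omega}\right|}}{128}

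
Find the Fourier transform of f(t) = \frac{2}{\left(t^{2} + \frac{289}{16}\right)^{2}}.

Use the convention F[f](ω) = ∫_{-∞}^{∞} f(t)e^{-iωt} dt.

F(ω) = \frac{16 \pi \left(17 \left|{\omega}\right| + 4\right) e^{- \frac{17 \left|{\omega}\right|}{4}}}{4913}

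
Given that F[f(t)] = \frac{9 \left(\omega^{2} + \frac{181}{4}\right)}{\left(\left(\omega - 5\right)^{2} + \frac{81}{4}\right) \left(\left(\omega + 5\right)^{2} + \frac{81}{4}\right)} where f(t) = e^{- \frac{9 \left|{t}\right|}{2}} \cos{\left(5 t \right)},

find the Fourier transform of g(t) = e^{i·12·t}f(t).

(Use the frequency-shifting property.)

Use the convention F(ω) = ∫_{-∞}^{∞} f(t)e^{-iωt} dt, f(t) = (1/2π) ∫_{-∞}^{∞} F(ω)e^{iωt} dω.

F[g](ω) = \frac{36 \left(4 \left(\omega - 12\right)^{2} + 181\right)}{\left(4 \left(\omega - 17\right)^{2} + 81\right) \left(4 \left(\omega - 7\right)^{2} + 81\right)}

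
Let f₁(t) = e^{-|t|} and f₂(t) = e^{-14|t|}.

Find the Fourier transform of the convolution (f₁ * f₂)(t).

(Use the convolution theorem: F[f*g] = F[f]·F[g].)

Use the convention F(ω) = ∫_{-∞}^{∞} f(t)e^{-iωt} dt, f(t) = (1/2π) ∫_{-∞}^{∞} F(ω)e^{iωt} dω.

F[f₁*f₂](ω) = \frac{56}{\left(\omega^{2} + 1\right) \left(\omega^{2} + 196\right)}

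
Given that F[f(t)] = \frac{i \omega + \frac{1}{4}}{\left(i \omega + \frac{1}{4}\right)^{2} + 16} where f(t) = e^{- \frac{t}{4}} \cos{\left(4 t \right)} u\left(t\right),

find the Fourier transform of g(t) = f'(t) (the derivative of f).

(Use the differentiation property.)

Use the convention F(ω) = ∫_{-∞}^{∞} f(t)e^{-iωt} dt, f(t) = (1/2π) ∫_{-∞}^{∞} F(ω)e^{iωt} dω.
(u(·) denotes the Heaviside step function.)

F[g](ω) = \frac{4 \omega \left(4 \omega - i\right)}{16 \omega^{2} - 8 i \omega - 257}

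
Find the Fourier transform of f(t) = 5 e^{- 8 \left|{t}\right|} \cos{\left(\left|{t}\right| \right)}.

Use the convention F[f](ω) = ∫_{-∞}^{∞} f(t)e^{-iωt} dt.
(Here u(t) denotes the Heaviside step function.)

F(ω) = \frac{80 \left(\omega^{2} + 65\right)}{\omega^{4} + 126 \omega^{2} + 4225}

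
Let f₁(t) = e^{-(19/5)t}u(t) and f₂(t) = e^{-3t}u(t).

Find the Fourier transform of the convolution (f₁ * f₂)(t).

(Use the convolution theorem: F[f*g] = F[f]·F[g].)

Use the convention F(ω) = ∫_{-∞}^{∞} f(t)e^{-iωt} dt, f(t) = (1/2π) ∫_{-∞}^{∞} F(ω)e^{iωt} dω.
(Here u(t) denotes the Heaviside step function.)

F[f₁*f₂](ω) = \frac{5}{\left(i \omega + 3\right) \left(5 i \omega + 19\right)}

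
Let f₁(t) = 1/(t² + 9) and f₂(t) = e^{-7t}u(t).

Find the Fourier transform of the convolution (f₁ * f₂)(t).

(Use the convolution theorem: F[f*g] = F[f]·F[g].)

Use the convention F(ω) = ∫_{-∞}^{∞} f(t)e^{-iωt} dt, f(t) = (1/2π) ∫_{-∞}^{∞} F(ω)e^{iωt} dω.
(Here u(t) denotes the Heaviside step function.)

F[f₁*f₂](ω) = \frac{\pi e^{- 3 \left|{\omega}\right|}}{3 \left(i \omega + 7\right)}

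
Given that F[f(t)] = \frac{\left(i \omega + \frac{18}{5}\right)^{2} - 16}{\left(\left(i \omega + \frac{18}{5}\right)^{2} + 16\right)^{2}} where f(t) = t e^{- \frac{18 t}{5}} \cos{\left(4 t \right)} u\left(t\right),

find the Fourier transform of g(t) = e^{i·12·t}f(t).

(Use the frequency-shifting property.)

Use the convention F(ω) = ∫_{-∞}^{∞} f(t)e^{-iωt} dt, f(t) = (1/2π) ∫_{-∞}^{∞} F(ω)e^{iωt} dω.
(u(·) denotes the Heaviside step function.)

F[g](ω) = \frac{25 \left(\left(5 i \left(\omega - 12\right) + 18\right)^{2} - 400\right)}{\left(\left(5 i \left(\omega - 12\right) + 18\right)^{2} + 400\right)^{2}}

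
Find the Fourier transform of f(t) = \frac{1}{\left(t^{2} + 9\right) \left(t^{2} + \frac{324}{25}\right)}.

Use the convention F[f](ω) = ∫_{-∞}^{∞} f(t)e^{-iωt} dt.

F(ω) = \frac{25 \pi e^{- 3 \left|{\omega}\right|}}{297} - \frac{125 \pi e^{- \frac{18 \left|{\omega}\right|}{5}}}{1782}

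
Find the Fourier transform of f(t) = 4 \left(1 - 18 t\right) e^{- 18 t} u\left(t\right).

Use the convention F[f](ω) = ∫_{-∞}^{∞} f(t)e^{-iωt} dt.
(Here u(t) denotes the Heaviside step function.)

F(ω) = \frac{4 i \omega}{- \omega^{2} + 36 i \omega + 324}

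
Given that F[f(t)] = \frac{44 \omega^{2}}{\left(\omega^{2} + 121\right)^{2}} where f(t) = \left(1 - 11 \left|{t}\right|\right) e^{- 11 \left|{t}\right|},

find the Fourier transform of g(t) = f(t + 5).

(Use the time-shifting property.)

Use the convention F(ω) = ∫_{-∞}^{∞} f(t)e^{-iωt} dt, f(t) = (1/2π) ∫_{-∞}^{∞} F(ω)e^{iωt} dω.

F[g](ω) = \frac{44 \omega^{2} e^{5 i \omega}}{\left(\omega^{2} + 121\right)^{2}}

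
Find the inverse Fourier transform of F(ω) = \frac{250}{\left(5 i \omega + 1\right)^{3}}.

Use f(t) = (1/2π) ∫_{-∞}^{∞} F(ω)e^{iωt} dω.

f(t) = t^{2} e^{- \frac{t}{5}} u\left(t\right)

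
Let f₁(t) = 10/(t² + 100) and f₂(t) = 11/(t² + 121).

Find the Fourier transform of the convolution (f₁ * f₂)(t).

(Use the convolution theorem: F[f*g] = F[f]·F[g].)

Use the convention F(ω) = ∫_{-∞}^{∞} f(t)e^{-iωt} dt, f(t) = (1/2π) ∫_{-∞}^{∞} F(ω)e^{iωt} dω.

F[f₁*f₂](ω) = \pi^{2} e^{- 21 \left|{\omega}\right|}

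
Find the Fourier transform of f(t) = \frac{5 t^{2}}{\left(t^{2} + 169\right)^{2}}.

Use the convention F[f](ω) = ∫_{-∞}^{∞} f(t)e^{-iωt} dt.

F(ω) = \frac{5 \pi \left(1 - 13 \left|{\omega}\right|\right) e^{- 13 \left|{\omega}\right|}}{26}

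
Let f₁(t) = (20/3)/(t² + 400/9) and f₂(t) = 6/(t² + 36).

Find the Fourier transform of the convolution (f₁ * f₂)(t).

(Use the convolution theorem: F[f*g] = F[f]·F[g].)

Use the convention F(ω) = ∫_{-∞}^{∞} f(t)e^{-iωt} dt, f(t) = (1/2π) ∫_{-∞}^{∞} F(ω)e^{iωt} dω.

F[f₁*f₂](ω) = \pi^{2} e^{- \frac{38 \left|{\omega}\right|}{3}}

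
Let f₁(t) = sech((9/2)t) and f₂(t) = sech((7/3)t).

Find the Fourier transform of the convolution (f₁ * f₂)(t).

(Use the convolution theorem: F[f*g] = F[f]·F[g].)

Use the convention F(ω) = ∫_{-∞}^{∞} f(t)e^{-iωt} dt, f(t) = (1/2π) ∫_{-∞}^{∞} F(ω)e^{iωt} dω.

F[f₁*f₂](ω) = \frac{2 \pi^{2}}{21 \cosh{\left(\frac{\pi \omega}{9} \right)} \cosh{\left(\frac{3 \pi \omega}{14} \right)}}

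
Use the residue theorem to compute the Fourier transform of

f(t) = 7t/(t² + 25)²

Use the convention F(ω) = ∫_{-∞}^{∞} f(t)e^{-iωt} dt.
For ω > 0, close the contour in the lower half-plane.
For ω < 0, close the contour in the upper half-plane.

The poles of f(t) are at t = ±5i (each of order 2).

Let g(z) = f(z)e^{-iωz}; for large |z| the factor e^{-iωz} decays in the lower half-plane when ω > 0 and in the upper half-plane when ω < 0.

Case ω > 0 (lower half-plane, clockwise contour ⇒ F(ω) = -2πi·ΣRes):
  Res_{z = - 5 i} g(z) = \frac{7 \omega e^{- 5 \omega}}{20} (pole of order 2)
  F(ω) = -2πi·ΣRes = - \frac{7 i \pi \omega e^{- 5 \omega}}{10}

Case ω < 0 (upper half-plane, counterclockwise contour ⇒ F(ω) = +2πi·ΣRes):
  Res_{z = 5 i} g(z) = - \frac{7 \omega e^{5 \omega}}{20} (pole of order 2)
  F(ω) = 2πi·ΣRes = - \frac{7 i \pi \omega e^{5 \omega}}{10}

Both cases combine into a single formula in |ω|:

F(ω) = - \frac{7 i \pi \omega e^{- 5 \left|{\omega}\right|}}{10}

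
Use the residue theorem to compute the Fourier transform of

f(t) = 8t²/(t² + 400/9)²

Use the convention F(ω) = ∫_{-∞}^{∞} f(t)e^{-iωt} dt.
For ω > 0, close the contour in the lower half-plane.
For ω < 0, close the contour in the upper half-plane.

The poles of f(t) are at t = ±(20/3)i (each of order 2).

Let g(z) = f(z)e^{-iωz}; for large |z| the factor e^{-iωz} decays in the lower half-plane when ω > 0 and in the upper half-plane when ω < 0.

Case ω > 0 (lower half-plane, clockwise contour ⇒ F(ω) = -2πi·ΣRes):
  Res_{z = - \frac{20 i}{3}} g(z) = \frac{i \left(3 - 20 \omega\right) e^{- \frac{20 \omega}{3}}}{10} (pole of order 2)
  F(ω) = -2πi·ΣRes = \frac{\pi \left(3 - 20 \omega\right) e^{- \frac{20 \omega}{3}}}{5}

Case ω < 0 (upper half-plane, counterclockwise contour ⇒ F(ω) = +2πi·ΣRes):
  Res_{z = \frac{20 i}{3}} g(z) = \frac{i \left(- 20 \omega - 3\right) e^{\frac{20 \omega}{3}}}{10} (pole of order 2)
  F(ω) = 2πi·ΣRes = \frac{\pi \left(20 \omega + 3\right) e^{\frac{20 \omega}{3}}}{5}

Both cases combine into a single formula in |ω|:

F(ω) = \frac{\pi \left(3 - 20 \left|{\omega}\right|\right) e^{- \frac{20 \left|{\omega}\right|}{3}}}{5}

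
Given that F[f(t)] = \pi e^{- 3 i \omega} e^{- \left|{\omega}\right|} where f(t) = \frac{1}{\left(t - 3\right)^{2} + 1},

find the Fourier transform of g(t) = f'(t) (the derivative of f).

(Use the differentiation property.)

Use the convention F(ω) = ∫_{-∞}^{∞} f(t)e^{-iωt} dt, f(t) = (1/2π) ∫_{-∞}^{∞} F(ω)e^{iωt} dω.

F[g](ω) = i \pi \omega e^{- 3 i \omega - \left|{\omega}\right|}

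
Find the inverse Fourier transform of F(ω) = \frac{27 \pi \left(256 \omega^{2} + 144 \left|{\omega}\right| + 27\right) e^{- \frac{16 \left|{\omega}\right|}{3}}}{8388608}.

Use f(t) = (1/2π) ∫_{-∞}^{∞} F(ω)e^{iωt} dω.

f(t) = \frac{1}{\left(t^{2} + \frac{256}{9}\right)^{3}}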